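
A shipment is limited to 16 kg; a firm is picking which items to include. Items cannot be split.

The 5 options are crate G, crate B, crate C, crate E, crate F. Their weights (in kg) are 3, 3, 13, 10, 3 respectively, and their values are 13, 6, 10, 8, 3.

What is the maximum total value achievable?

Treat it as a binary knapsack problem.
crate G + crate C: weight 3 + 13 = 16 ≤ 16, value 13 + 10 = 23.
crate G + crate B + crate E: weight 3 + 3 + 10 = 16 ≤ 16, value 13 + 6 + 8 = 27.
crate G + crate E + crate F: weight 3 + 10 + 3 = 16 ≤ 16, value 13 + 8 + 3 = 24.
Best is crate G, crate B, and crate E with total value 27.

27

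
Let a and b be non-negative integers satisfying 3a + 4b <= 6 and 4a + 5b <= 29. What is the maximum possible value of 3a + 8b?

8

Relaxing integrality, the LP optimum is 12.00 at (a,b) = (0, 1.5), which is not an integer point.
(a,b)=(0,1) is feasible, giving 8.
(a,b)=(1,0) is feasible, giving 3.
(a,b)=(0,0) is feasible, giving 0.
Maximum is 8 at (a,b)=(0,1).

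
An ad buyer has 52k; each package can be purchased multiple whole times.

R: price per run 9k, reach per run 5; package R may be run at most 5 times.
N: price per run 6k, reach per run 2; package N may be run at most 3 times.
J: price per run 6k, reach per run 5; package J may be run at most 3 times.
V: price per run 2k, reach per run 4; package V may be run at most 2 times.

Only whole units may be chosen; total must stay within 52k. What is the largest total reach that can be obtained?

This is a bounded integer knapsack.
V has the best ratio (4/2); taking only V gives at most 2×4 = 8 (stopped by the supply cap of 2).
Mixing does better — 3×R, 3×J, and 2×V: price 49 ≤ 52, reach 3·5 + 3·5 + 2·4 = 38.

38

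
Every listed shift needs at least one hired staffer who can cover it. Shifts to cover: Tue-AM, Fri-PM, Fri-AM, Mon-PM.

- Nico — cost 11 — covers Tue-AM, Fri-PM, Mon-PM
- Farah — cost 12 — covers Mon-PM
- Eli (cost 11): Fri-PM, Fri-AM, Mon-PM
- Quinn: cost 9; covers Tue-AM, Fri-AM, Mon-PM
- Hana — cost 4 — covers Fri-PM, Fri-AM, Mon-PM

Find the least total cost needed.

This is an integer covering problem.
Choose Quinn and Hana: together they cover Tue-AM, Fri-PM, Fri-AM, Mon-PM — every shift.
Total cost: 9 + 4 = 13.

13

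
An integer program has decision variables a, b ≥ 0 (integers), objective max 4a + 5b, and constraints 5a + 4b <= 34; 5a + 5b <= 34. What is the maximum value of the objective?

30

(a,b)=(0,6): 5·0+4·6=24≤34, 5·0+5·6=30≤34, objective 30.
(a,b)=(1,5): 5·1+4·5=25≤34, 5·1+5·5=30≤34, objective 29.
(a,b)=(0,5): 5·0+4·5=20≤34, 5·0+5·5=25≤34, objective 25.
Maximum is 30 at (a,b)=(0,6).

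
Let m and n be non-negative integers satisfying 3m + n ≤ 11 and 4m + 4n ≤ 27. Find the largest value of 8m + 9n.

54

(m,n)=(0,6): 3·0+1·6=6≤11, 4·0+4·6=24≤27, objective 54.
(m,n)=(1,5): 3·1+1·5=8≤11, 4·1+4·5=24≤27, objective 53.
The best lattice point is (0,6), giving 54.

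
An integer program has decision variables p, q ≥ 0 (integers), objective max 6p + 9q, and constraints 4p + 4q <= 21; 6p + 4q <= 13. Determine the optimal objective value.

(p,q)=(0,3): 4·0+4·3=12≤21, 6·0+4·3=12≤13, objective 27.
(p,q)=(0,2): 4·0+4·2=8≤21, 6·0+4·2=8≤13, objective 18.
Maximum is 27 at (p,q)=(0,3).

27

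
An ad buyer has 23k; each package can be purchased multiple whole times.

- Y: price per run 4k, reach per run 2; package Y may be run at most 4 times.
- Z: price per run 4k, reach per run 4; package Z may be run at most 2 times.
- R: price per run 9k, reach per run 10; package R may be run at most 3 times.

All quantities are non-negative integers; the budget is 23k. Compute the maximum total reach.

24

R has the best ratio (10/9); taking only R gives at most 2×10 = 20 (stopped by the price limit).
Mixing does better — 1×Z and 2×R: price 22 ≤ 23, reach 1·4 + 2·10 = 24.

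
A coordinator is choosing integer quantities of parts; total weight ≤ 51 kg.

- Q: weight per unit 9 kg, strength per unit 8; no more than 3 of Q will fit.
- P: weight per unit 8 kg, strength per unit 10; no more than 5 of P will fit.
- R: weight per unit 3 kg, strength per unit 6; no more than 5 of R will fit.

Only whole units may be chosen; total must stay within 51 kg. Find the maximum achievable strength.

70

5×P and 3×R: weight 49 ≤ 51, strength 5·10 + 3·6 = 68.
4×P and 5×R: weight 47 ≤ 51, strength 4·10 + 5·6 = 70.
Best is 70.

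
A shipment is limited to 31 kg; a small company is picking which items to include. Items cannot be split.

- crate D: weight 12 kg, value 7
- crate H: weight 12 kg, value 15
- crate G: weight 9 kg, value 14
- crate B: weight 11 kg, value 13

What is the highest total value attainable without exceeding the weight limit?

Take crate H and crate G: weight 12 + 9 = 21 ≤ 31, value 15 + 14 = 29.
No other feasible combination does better.

29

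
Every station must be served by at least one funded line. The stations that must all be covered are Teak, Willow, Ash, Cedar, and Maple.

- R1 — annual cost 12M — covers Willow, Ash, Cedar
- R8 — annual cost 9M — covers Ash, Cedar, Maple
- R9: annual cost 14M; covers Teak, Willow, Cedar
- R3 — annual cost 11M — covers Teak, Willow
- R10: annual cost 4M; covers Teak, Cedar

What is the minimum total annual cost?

This is an integer covering problem.
The greedy cost-per-new-station heuristic would pick R10, R8, and R3 for 24, but a cheaper cover exists.
Choose R8 and R3: together they cover Teak, Willow, Ash, Cedar, Maple — every station.
Total annual cost: 9 + 11 = 20.
No cover costs less than 20.

20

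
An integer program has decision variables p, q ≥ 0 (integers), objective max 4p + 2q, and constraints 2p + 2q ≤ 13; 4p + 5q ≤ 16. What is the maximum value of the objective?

16

(p,q)=(4,0) is feasible, giving 16.
(p,q)=(3,0) is feasible, giving 12.
Maximum is 16 at (p,q)=(4,0).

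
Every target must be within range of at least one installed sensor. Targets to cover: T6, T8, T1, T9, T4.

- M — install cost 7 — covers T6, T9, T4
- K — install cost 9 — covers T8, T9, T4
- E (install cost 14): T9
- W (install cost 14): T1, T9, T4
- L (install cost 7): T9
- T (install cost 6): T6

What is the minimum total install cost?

The greedy cost-per-new-target heuristic would pick M, K, and W for 30, but a cheaper cover exists.
Choose K, W, and T: together they cover T6, T8, T1, T9, T4 — every target.
Total install cost: 9 + 14 + 6 = 29.
No cover costs less than 29.

29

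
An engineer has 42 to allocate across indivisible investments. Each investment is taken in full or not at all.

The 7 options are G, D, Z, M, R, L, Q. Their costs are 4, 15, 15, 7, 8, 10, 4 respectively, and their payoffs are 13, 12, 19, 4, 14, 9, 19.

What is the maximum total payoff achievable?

74

G + Z + M + R + Q: cost 4 + 15 + 7 + 8 + 4 = 38 ≤ 42, payoff 13 + 19 + 4 + 14 + 19 = 69.
G + Z + R + L + Q: cost 4 + 15 + 8 + 10 + 4 = 41 ≤ 42, payoff 13 + 19 + 14 + 9 + 19 = 74.
G + D + R + L + Q: cost 4 + 15 + 8 + 10 + 4 = 41 ≤ 42, payoff 13 + 12 + 14 + 9 + 19 = 67.
Best is G, Z, R, L, and Q with total payoff 74.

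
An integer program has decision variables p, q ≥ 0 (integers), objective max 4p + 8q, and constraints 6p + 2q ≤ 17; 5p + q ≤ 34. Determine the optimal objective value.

The continuous relaxation peaks at (0, 8.5) with value 68.00; rounding to a feasible lattice point costs some objective.
(p,q)=(0,8): 6·0+2·8=16≤17, 5·0+1·8=8≤34, objective 64.
(p,q)=(0,7): 6·0+2·7=14≤17, 5·0+1·7=7≤34, objective 56.
The best lattice point is (0,8), giving 64.

64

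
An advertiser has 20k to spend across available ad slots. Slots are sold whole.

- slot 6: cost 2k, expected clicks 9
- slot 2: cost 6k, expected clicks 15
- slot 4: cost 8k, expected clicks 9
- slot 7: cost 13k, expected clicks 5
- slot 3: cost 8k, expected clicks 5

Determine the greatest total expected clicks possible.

Allowing fractional choices, the relaxed optimum would be about 35.5, but ad slots are indivisible.
slot 6 + slot 2 + slot 4: cost 2 + 6 + 8 = 16 ≤ 20, expected clicks 9 + 15 + 9 = 33.
slot 6 + slot 2 + slot 3: cost 2 + 6 + 8 = 16 ≤ 20, expected clicks 9 + 15 + 5 = 29.
slot 6 + slot 2: cost 2 + 6 = 8 ≤ 20, expected clicks 9 + 15 = 24.
Best is slot 6, slot 2, and slot 4 with total expected clicks 33.

33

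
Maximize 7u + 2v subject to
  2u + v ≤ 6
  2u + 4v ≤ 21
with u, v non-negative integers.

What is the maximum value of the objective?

(u,v)=(3,0): 2·3+1·0=6≤6, 2·3+4·0=6≤21, objective 21.
(u,v)=(2,1): 2·2+1·1=5≤6, 2·2+4·1=8≤21, objective 16.
No feasible integer point exceeds 21.

21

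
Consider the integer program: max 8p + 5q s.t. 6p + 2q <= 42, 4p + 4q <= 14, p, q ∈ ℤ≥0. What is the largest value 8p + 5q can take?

Relaxing integrality, the LP optimum is 28.00 at (p,q) = (3.5, 0), which is not an integer point.
(p,q)=(3,0): 6·3+2·0=18≤42, 4·3+4·0=12≤14, objective 24.
(p,q)=(2,1): 6·2+2·1=14≤42, 4·2+4·1=12≤14, objective 21.
(p,q)=(2,0): 6·2+2·0=12≤42, 4·2+4·0=8≤14, objective 16.
The best lattice point is (3,0), giving 24.

24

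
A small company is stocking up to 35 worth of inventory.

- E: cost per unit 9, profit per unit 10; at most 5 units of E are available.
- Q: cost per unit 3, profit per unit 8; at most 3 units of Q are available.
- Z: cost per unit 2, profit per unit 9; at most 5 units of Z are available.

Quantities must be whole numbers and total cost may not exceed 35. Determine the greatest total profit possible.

81

Take 2×E, 2×Q, and 5×Z: cost 34 ≤ 35, profit 2·10 + 2·8 + 5·9 = 81.
Z has the best ratio (9/2) and is taken to its limit of 5; remaining capacity is filled optimally with the others.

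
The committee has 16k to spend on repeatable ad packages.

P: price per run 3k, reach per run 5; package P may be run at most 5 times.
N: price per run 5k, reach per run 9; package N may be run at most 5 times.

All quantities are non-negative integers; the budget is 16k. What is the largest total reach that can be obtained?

This is a bounded integer knapsack.
N has the best ratio (9/5); taking only N gives at most 3×9 = 27 (stopped by the price limit).
Mixing does better — 2×P and 2×N: price 16 ≤ 16, reach 2·5 + 2·9 = 28.

28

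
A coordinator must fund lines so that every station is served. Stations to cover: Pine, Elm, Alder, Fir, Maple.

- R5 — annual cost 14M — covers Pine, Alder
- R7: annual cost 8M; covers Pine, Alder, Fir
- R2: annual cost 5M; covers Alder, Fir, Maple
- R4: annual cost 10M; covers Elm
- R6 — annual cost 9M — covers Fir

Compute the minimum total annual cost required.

23

This is a weighted set-cover instance.
Choose R7, R2, and R4: together they cover Pine, Elm, Alder, Fir, Maple — every station.
Total annual cost: 8 + 5 + 10 = 23.
No cover costs less than 23.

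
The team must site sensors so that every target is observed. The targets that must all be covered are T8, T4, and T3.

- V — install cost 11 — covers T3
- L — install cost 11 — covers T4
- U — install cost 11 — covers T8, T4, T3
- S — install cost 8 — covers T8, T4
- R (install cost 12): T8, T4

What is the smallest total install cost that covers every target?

This is an integer covering problem.
U alone covers T8, T4, T3 — every target.
Total install cost: 11.
No cover costs less than 11.

11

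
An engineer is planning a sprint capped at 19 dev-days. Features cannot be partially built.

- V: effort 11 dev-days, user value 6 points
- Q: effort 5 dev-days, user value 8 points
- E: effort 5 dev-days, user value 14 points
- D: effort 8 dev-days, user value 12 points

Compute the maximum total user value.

Allowing fractional choices, the relaxed optimum would be about 34.5, but features are indivisible.
Q + E + D: effort 5 + 5 + 8 = 18 ≤ 19, user value 8 + 14 + 12 = 34.
E + D: effort 5 + 8 = 13 ≤ 19, user value 14 + 12 = 26.
Best is Q, E, and D with total user value 34.

34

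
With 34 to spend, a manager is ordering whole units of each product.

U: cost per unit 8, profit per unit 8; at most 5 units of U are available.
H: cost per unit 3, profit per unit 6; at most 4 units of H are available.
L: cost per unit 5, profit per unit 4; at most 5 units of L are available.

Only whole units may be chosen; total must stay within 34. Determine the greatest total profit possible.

2×U, 4×H, and 1×L: cost 33 ≤ 34, profit 2·8 + 4·6 + 1·4 = 44.
3×U and 3×H: cost 33 ≤ 34, profit 3·8 + 3·6 = 42.
Best is 44.

44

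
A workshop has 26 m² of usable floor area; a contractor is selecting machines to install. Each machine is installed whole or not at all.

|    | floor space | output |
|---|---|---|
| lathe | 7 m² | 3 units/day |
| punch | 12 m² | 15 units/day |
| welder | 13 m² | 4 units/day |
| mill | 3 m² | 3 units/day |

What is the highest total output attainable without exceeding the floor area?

21

Take lathe, punch, and mill: floor space 7 + 12 + 3 = 22 ≤ 26, output 3 + 15 + 3 = 21.
No other feasible combination does better.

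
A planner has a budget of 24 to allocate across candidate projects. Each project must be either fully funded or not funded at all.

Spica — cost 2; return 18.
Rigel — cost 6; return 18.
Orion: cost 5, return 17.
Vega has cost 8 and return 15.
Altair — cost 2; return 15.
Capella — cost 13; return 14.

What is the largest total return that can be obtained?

This is an integer program with binary decision variables.
Allowing fractional choices, the relaxed optimum would be about 84.1, but projects are indivisible.
Spica + Rigel + Orion + Vega + Altair: cost 2 + 6 + 5 + 8 + 2 = 23 ≤ 24, return 18 + 18 + 17 + 15 + 15 = 83.
Spica + Rigel + Orion + Vega: cost 2 + 6 + 5 + 8 = 21 ≤ 24, return 18 + 18 + 17 + 15 = 68.
Spica + Rigel + Orion + Altair: cost 2 + 6 + 5 + 2 = 15 ≤ 24, return 18 + 18 + 17 + 15 = 68.
Best is Spica, Rigel, Orion, Vega, and Altair with total return 83.

83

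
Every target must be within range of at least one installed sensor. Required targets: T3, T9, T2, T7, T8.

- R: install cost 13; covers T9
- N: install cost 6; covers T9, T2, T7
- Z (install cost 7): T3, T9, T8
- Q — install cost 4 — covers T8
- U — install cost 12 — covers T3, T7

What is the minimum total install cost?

13

Choose N and Z: together they cover T3, T9, T2, T7, T8 — every target.
Total install cost: 6 + 7 = 13.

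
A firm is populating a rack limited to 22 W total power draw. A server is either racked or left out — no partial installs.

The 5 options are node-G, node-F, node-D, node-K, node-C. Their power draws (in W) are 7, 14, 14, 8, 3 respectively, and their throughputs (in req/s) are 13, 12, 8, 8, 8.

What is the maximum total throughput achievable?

29

This is an integer program with binary decision variables.
node-G + node-C: power draw 7 + 3 = 10 ≤ 22, throughput 13 + 8 = 21.
node-G + node-F: power draw 7 + 14 = 21 ≤ 22, throughput 13 + 12 = 25.
node-G + node-K + node-C: power draw 7 + 8 + 3 = 18 ≤ 22, throughput 13 + 8 + 8 = 29.
Best is node-G, node-K, and node-C with total throughput 29.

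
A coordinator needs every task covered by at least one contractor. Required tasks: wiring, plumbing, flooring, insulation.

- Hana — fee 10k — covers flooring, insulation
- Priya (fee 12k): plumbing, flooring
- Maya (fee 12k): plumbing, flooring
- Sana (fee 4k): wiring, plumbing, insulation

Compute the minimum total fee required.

14

This is a weighted set-cover instance.
Choose Hana and Sana: together they cover wiring, plumbing, flooring, insulation — every task.
Total fee: 10 + 4 = 14.
No cover costs less than 14.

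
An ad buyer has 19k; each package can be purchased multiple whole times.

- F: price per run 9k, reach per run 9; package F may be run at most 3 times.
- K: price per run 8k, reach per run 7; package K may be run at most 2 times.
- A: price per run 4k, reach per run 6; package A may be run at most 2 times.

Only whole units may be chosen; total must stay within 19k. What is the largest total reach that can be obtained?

21

This is a bounded integer knapsack.
A has the best ratio (6/4); taking only A gives at most 2×6 = 12 (stopped by the supply cap of 2).
Mixing does better — 1×F and 2×A: price 17 ≤ 19, reach 1·9 + 2·6 = 21.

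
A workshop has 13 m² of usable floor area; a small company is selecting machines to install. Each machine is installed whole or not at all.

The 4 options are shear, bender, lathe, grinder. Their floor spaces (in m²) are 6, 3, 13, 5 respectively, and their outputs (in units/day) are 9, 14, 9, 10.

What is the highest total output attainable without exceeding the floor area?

24

bender + grinder: floor space 3 + 5 = 8 ≤ 13, output 14 + 10 = 24.
shear + bender: floor space 6 + 3 = 9 ≤ 13, output 9 + 14 = 23.
Best is bender and grinder with total output 24.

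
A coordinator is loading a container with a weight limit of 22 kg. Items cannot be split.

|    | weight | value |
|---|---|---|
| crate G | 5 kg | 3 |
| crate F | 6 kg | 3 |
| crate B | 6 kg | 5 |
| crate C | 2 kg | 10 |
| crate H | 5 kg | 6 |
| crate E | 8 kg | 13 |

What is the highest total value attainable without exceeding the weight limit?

Treat it as a binary knapsack problem.
crate G + crate C + crate H + crate E: weight 5 + 2 + 5 + 8 = 20 ≤ 22, value 3 + 10 + 6 + 13 = 32.
crate B + crate C + crate H + crate E: weight 6 + 2 + 5 + 8 = 21 ≤ 22, value 5 + 10 + 6 + 13 = 34.
Best is crate B, crate C, crate H, and crate E with total value 34.

34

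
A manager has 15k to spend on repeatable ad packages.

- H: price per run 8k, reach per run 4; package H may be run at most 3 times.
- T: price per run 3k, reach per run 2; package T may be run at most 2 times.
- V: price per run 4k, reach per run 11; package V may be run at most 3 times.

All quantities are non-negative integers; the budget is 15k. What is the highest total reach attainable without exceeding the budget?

1×T and 3×V: price 15 ≤ 15, reach 1·2 + 3·11 = 35.
3×V: price 12 ≤ 15, reach 3·11 = 33.
Best is 35.

35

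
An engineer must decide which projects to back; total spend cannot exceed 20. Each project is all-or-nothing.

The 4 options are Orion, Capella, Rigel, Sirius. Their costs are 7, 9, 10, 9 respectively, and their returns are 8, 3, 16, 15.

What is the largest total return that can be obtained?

31

Allowing fractional choices, the relaxed optimum would be about 32.1, but projects are indivisible.
Rigel + Sirius: cost 10 + 9 = 19 ≤ 20, return 16 + 15 = 31.
Orion + Rigel: cost 7 + 10 = 17 ≤ 20, return 8 + 16 = 24.
Best is Rigel and Sirius with total return 31.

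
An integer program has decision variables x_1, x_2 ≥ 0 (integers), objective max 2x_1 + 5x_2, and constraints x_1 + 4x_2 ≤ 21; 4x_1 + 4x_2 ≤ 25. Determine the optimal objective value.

Relaxing integrality, the LP optimum is 27.25 at (x_1,x_2) = (1.33, 4.92), which is not an integer point.
(x_1,x_2)=(1,5): 1·1+4·5=21≤21, 4·1+4·5=24≤25, objective 27.
(x_1,x_2)=(0,5): 1·0+4·5=20≤21, 4·0+4·5=20≤25, objective 25.
(x_1,x_2)=(2,4): 1·2+4·4=18≤21, 4·2+4·4=24≤25, objective 24.
(x_1,x_2)=(1,4): 1·1+4·4=17≤21, 4·1+4·4=20≤25, objective 22.
Maximum is 27 at (x_1,x_2)=(1,5).

27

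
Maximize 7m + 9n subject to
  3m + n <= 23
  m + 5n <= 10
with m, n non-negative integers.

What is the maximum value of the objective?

(m,n)=(7,0) is feasible, giving 49.
(m,n)=(6,0) is feasible, giving 42.
Maximum is 49 at (m,n)=(7,0).

49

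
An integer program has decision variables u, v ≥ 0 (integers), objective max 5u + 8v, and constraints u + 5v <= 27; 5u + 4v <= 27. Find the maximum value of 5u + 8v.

45

The continuous relaxation peaks at (1.29, 5.14) with value 47.57; rounding to a feasible lattice point costs some objective.
(u,v)=(1,5): 1·1+5·5=26≤27, 5·1+4·5=25≤27, objective 45.
(u,v)=(2,4): 1·2+5·4=22≤27, 5·2+4·4=26≤27, objective 42.
(u,v)=(0,5): 1·0+5·5=25≤27, 5·0+4·5=20≤27, objective 40.
No feasible integer point exceeds 45.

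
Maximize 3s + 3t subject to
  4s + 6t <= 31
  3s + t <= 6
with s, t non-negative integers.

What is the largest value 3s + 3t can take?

(s,t)=(0,5) is feasible, giving 15.
(s,t)=(1,3) is feasible, giving 12.
(s,t)=(0,4) is feasible, giving 12.
Maximum is 15 at (s,t)=(0,5).

15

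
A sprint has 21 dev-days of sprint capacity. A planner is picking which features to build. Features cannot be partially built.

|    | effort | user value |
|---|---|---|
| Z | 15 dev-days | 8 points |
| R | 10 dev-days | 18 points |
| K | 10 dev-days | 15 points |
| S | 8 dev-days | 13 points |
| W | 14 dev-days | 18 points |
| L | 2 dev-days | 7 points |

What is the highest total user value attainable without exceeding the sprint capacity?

K + S + L: effort 10 + 8 + 2 = 20 ≤ 21, user value 15 + 13 + 7 = 35.
R + S + L: effort 10 + 8 + 2 = 20 ≤ 21, user value 18 + 13 + 7 = 38.
R + K: effort 10 + 10 = 20 ≤ 21, user value 18 + 15 = 33.
Best is R, S, and L with total user value 38.

38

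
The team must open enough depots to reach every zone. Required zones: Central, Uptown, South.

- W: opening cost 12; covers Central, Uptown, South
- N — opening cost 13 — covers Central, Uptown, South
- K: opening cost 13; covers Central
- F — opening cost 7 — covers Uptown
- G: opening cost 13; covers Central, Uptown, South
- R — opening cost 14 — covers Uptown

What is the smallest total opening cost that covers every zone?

12

W alone covers Central, Uptown, South — every zone.
Total opening cost: 12.
No cover costs less than 12.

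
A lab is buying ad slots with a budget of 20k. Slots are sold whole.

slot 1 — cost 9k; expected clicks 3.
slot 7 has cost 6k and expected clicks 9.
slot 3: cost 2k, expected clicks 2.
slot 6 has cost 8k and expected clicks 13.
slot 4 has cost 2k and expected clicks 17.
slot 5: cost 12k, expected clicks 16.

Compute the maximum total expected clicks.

slot 7 + slot 3 + slot 6 + slot 4: cost 6 + 2 + 8 + 2 = 18 ≤ 20, expected clicks 9 + 2 + 13 + 17 = 41.
slot 7 + slot 4 + slot 5: cost 6 + 2 + 12 = 20 ≤ 20, expected clicks 9 + 17 + 16 = 42.
slot 7 + slot 6 + slot 4: cost 6 + 8 + 2 = 16 ≤ 20, expected clicks 9 + 13 + 17 = 39.
Best is slot 7, slot 4, and slot 5 with total expected clicks 42.

42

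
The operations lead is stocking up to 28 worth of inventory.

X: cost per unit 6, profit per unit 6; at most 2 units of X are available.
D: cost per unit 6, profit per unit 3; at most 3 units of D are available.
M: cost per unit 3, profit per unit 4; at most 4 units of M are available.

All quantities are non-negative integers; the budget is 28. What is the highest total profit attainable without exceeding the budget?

28

M has the best ratio (4/3); taking only M gives at most 4×4 = 16 (stopped by the supply cap of 4).
Mixing does better — 2×X and 4×M: cost 24 ≤ 28, profit 2·6 + 4·4 = 28.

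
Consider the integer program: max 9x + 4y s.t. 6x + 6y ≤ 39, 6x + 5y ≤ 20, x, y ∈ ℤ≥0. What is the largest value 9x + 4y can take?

27

The continuous relaxation peaks at (3.33, 0) with value 30.00; rounding to a feasible lattice point costs some objective.
(x,y)=(3,0): 6·3+6·0=18≤39, 6·3+5·0=18≤20, objective 27.
(x,y)=(2,1): 6·2+6·1=18≤39, 6·2+5·1=17≤20, objective 22.
(x,y)=(2,0): 6·2+6·0=12≤39, 6·2+5·0=12≤20, objective 18.
No feasible integer point exceeds 27.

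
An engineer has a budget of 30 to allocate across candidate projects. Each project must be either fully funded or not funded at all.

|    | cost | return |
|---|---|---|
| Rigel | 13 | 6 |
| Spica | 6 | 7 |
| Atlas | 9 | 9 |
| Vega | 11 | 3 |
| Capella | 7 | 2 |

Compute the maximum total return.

Allowing fractional choices, the relaxed optimum would be about 22.6, but projects are indivisible.
Spica + Atlas + Vega: cost 6 + 9 + 11 = 26 ≤ 30, return 7 + 9 + 3 = 19.
Rigel + Spica + Atlas: cost 13 + 6 + 9 = 28 ≤ 30, return 6 + 7 + 9 = 22.
Spica + Atlas + Capella: cost 6 + 9 + 7 = 22 ≤ 30, return 7 + 9 + 2 = 18.
Best is Rigel, Spica, and Atlas with total return 22.

22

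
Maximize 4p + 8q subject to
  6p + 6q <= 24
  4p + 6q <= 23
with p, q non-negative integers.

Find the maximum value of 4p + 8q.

The continuous relaxation peaks at (0, 3.83) with value 30.67; rounding to a feasible lattice point costs some objective.
(p,q)=(1,3): 6·1+6·3=24≤24, 4·1+6·3=22≤23, objective 28.
(p,q)=(0,3): 6·0+6·3=18≤24, 4·0+6·3=18≤23, objective 24.
(p,q)=(2,2): 6·2+6·2=24≤24, 4·2+6·2=20≤23, objective 24.
Maximum is 28 at (p,q)=(1,3).

28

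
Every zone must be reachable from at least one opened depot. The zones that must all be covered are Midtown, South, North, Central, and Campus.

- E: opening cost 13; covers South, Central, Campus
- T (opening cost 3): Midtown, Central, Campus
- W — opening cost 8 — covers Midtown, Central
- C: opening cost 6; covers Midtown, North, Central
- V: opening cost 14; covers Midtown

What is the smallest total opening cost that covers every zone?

Choose E and C: together they cover Midtown, South, North, Central, Campus — every zone.
Total opening cost: 13 + 6 = 19.

19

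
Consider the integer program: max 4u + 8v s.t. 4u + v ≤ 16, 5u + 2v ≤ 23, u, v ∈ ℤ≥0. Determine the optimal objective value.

88

(u,v)=(0,11): 4·0+1·11=11≤16, 5·0+2·11=22≤23, objective 88.
(u,v)=(0,10): 4·0+1·10=10≤16, 5·0+2·10=20≤23, objective 80.
Maximum is 88 at (u,v)=(0,11).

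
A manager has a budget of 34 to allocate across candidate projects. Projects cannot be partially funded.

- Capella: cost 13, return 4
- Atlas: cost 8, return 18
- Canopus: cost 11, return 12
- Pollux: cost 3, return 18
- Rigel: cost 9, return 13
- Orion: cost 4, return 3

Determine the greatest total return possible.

61

Allowing fractional choices, the relaxed optimum would be about 63.2, but projects are indivisible.
Capella + Atlas + Pollux + Rigel: cost 13 + 8 + 3 + 9 = 33 ≤ 34, return 4 + 18 + 18 + 13 = 53.
Atlas + Pollux + Rigel + Orion: cost 8 + 3 + 9 + 4 = 24 ≤ 34, return 18 + 18 + 13 + 3 = 52.
Atlas + Canopus + Pollux + Rigel: cost 8 + 11 + 3 + 9 = 31 ≤ 34, return 18 + 12 + 18 + 13 = 61.
Best is Atlas, Canopus, Pollux, and Rigel with total return 61.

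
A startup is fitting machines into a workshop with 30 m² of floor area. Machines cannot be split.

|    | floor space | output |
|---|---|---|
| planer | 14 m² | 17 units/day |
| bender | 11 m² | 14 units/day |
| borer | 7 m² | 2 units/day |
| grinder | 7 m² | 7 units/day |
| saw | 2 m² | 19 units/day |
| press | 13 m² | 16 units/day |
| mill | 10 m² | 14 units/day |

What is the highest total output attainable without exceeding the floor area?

54

Take bender, grinder, saw, and mill: floor space 11 + 7 + 2 + 10 = 30 ≤ 30, output 14 + 7 + 19 + 14 = 54.
No other feasible combination does better.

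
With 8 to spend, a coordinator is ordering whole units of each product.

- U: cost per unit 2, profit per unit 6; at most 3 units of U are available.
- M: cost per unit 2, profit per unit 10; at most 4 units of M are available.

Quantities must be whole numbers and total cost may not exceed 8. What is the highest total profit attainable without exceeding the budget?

4×M: cost 8 ≤ 8, profit 4·10 = 40.
1×U and 3×M: cost 8 ≤ 8, profit 1·6 + 3·10 = 36.
Best is 40.

40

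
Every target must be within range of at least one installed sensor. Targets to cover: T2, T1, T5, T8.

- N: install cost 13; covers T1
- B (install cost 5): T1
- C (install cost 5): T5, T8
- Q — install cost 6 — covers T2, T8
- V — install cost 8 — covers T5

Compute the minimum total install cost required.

Choose B, C, and Q: together they cover T2, T1, T5, T8 — every target.
Total install cost: 5 + 5 + 6 = 16.
No cover costs less than 16.

16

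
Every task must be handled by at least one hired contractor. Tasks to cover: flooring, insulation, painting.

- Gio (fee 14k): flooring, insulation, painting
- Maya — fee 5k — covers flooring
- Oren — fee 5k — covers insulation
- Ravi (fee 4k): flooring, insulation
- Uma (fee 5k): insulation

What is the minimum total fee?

14

The greedy cost-per-new-task heuristic would pick Ravi and Gio for 18, but a cheaper cover exists.
Gio alone covers flooring, insulation, painting — every task.
Total fee: 14.
No cover costs less than 14.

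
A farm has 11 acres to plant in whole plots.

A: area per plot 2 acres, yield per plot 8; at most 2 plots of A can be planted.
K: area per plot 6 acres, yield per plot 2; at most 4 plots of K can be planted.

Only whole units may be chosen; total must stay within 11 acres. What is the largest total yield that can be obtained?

This is a bounded integer knapsack.
Take 2×A and 1×K: area 10 ≤ 11, yield 2·8 + 1·2 = 18.
A has the best ratio (8/2) and is taken to its limit of 2; remaining capacity is filled optimally with the others.

18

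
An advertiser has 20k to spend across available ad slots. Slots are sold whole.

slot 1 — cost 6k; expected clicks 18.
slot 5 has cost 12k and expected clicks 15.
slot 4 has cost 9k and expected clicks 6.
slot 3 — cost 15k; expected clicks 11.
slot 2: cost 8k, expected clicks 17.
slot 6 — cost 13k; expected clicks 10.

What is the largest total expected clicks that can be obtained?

35

Allowing fractional choices, the relaxed optimum would be about 42.5, but ad slots are indivisible.
slot 5 + slot 2: cost 12 + 8 = 20 ≤ 20, expected clicks 15 + 17 = 32.
slot 1 + slot 2: cost 6 + 8 = 14 ≤ 20, expected clicks 18 + 17 = 35.
slot 1 + slot 5: cost 6 + 12 = 18 ≤ 20, expected clicks 18 + 15 = 33.
Best is slot 1 and slot 2 with total expected clicks 35.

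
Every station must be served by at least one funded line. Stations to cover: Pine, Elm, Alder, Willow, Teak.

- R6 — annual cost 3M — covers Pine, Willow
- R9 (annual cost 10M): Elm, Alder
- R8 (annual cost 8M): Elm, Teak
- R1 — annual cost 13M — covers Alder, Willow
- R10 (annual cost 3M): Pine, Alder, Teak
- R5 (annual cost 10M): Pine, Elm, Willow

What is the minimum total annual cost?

13

The greedy cost-per-new-station heuristic would pick R10, R6, and R8 for 14, but a cheaper cover exists.
Choose R10 and R5: together they cover Pine, Elm, Alder, Willow, Teak — every station.
Total annual cost: 3 + 10 = 13.
No cover costs less than 13.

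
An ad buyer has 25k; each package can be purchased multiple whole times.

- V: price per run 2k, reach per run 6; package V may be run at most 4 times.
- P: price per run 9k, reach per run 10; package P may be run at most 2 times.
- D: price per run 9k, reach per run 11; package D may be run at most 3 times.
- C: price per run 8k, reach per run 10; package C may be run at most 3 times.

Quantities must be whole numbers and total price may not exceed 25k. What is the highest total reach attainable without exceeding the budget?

45

4×V and 2×C: price 24 ≤ 25, reach 4·6 + 2·10 = 44.
4×V, 1×D, and 1×C: price 25 ≤ 25, reach 4·6 + 1·11 + 1·10 = 45.
Best is 45.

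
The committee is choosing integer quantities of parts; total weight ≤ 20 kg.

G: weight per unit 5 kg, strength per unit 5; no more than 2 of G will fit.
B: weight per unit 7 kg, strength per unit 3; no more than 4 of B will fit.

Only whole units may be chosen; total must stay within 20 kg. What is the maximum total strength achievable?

This is a bounded integer knapsack.
G has the best ratio (5/5); taking only G gives at most 2×5 = 10 (stopped by the supply cap of 2).
Mixing does better — 2×G and 1×B: weight 17 ≤ 20, strength 2·5 + 1·3 = 13.

13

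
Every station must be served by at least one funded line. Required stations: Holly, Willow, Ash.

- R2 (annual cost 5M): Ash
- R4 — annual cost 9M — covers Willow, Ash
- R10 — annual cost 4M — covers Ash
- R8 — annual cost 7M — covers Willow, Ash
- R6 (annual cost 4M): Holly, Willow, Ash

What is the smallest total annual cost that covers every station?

R6 alone covers Holly, Willow, Ash — every station.
Total annual cost: 4.
No cover costs less than 4.

4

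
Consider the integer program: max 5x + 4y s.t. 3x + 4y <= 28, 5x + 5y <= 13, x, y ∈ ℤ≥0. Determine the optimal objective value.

The continuous relaxation peaks at (2.6, 0) with value 13.00; rounding to a feasible lattice point costs some objective.
(x,y)=(2,0) is feasible, giving 10.
(x,y)=(1,1) is feasible, giving 9.
(x,y)=(1,0) is feasible, giving 5.
Maximum is 10 at (x,y)=(2,0).

10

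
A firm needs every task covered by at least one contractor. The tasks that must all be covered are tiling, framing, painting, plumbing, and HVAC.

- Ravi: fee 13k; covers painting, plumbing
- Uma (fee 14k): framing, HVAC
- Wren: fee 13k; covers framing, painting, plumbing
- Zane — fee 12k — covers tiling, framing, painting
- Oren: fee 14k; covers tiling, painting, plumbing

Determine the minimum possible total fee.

28

The greedy cost-per-new-task heuristic would pick Zane, Ravi, and Uma for 39, but a cheaper cover exists.
Choose Uma and Oren: together they cover tiling, framing, painting, plumbing, HVAC — every task.
Total fee: 14 + 14 = 28.
No cover costs less than 28.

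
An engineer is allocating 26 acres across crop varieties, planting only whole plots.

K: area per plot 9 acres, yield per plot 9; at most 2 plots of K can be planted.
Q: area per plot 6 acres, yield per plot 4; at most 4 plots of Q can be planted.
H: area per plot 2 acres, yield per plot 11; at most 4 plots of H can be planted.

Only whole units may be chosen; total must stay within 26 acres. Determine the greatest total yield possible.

62

Take 2×K and 4×H: area 26 ≤ 26, yield 2·9 + 4·11 = 62.
H has the best ratio (11/2) and is taken to its limit of 4; remaining capacity is filled optimally with the others.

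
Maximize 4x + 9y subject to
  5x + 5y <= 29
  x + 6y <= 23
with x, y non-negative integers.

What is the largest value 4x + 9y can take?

35

(x,y)=(2,3): 5·2+5·3=25≤29, 1·2+6·3=20≤23, objective 35.
(x,y)=(1,3): 5·1+5·3=20≤29, 1·1+6·3=19≤23, objective 31.
(x,y)=(3,2): 5·3+5·2=25≤29, 1·3+6·2=15≤23, objective 30.
No feasible integer point exceeds 35.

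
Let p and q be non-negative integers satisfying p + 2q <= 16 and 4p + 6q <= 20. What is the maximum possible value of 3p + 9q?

The continuous relaxation peaks at (0, 3.33) with value 30.00; rounding to a feasible lattice point costs some objective.
(p,q)=(0,3): 1·0+2·3=6≤16, 4·0+6·3=18≤20, objective 27.
(p,q)=(1,2): 1·1+2·2=5≤16, 4·1+6·2=16≤20, objective 21.
Maximum is 27 at (p,q)=(0,3).

27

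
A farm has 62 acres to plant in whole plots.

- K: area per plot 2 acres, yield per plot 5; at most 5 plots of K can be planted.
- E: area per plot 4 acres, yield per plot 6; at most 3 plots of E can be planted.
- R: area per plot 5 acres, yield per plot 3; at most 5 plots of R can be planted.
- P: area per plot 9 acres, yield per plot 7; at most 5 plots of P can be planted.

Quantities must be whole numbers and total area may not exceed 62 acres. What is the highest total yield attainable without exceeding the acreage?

71

This is a bounded integer knapsack.
Take 5×K, 3×E, and 4×P: area 58 ≤ 62, yield 5·5 + 3·6 + 4·7 = 71.
K has the best ratio (5/2) and is taken to its limit of 5; remaining capacity is filled optimally with the others.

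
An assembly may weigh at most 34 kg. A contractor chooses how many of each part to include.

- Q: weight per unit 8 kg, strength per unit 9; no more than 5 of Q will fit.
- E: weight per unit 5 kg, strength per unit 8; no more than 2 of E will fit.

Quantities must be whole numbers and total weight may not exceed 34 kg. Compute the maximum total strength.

E has the best ratio (8/5); taking only E gives at most 2×8 = 16 (stopped by the supply cap of 2).
Mixing does better — 3×Q and 2×E: weight 34 ≤ 34, strength 3·9 + 2·8 = 43.

43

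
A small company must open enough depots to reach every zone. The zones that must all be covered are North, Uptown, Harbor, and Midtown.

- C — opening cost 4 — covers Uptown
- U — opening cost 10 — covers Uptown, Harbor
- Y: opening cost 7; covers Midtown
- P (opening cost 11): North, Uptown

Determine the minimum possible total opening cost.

The greedy cost-per-new-zone heuristic would pick C, Y, U, and P for 32, but a cheaper cover exists.
Choose U, Y, and P: together they cover North, Uptown, Harbor, Midtown — every zone.
Total opening cost: 10 + 7 + 11 = 28.
No cover costs less than 28.

28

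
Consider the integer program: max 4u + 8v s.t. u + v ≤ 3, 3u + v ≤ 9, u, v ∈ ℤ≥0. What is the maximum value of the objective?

24

(u,v)=(0,3) is feasible, giving 24.
(u,v)=(1,2) is feasible, giving 20.
(u,v)=(0,2) is feasible, giving 16.
No feasible integer point exceeds 24.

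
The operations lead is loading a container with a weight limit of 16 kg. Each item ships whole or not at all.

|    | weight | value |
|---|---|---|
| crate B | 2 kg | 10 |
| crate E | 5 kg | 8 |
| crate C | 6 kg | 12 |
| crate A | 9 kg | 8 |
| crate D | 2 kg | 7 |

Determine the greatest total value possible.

Take crate B, crate E, crate C, and crate D: weight 2 + 5 + 6 + 2 = 15 ≤ 16, value 10 + 8 + 12 + 7 = 37.
No other feasible combination does better.

37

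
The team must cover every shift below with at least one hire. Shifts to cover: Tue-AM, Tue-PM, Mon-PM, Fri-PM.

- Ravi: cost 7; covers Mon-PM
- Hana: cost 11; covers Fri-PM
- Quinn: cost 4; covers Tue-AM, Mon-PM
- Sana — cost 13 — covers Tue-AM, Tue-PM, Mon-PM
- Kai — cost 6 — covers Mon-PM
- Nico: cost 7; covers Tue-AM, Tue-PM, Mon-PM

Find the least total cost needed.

18

This is a weighted set-cover instance.
The greedy cost-per-new-shift heuristic would pick Quinn, Nico, and Hana for 22, but a cheaper cover exists.
Choose Hana and Nico: together they cover Tue-AM, Tue-PM, Mon-PM, Fri-PM — every shift.
Total cost: 11 + 7 = 18.
No cover costs less than 18.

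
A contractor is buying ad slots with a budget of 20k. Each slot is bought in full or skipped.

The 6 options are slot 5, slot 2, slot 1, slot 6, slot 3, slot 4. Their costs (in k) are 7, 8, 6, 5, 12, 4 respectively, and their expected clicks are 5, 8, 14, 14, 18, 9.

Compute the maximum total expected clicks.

Take slot 1, slot 6, and slot 4: cost 6 + 5 + 4 = 15 ≤ 20, expected clicks 14 + 14 + 9 = 37.
No other feasible combination does better.

37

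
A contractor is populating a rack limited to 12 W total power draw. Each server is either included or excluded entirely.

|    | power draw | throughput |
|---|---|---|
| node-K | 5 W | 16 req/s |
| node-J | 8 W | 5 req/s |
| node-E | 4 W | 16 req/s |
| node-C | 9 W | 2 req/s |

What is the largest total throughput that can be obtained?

node-K + node-E: power draw 5 + 4 = 9 ≤ 12, throughput 16 + 16 = 32.
node-E: power draw 4 ≤ 12, throughput 16.
node-J + node-E: power draw 8 + 4 = 12 ≤ 12, throughput 5 + 16 = 21.
Best is node-K and node-E with total throughput 32.

32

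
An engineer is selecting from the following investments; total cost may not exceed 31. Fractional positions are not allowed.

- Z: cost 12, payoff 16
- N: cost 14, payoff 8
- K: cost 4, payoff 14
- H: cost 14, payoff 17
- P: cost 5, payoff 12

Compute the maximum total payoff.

47

Take Z, K, and H: cost 12 + 4 + 14 = 30 ≤ 31, payoff 16 + 14 + 17 = 47.
No other feasible combination does better.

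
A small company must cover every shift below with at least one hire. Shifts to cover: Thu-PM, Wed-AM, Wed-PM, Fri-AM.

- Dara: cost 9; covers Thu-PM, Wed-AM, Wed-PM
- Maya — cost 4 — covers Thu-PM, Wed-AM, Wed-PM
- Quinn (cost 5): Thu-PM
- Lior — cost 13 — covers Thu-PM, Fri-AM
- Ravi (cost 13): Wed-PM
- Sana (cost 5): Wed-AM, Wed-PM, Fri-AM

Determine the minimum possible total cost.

Choose Maya and Sana: together they cover Thu-PM, Wed-AM, Wed-PM, Fri-AM — every shift.
Total cost: 4 + 5 = 9.
No cover costs less than 9.

9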